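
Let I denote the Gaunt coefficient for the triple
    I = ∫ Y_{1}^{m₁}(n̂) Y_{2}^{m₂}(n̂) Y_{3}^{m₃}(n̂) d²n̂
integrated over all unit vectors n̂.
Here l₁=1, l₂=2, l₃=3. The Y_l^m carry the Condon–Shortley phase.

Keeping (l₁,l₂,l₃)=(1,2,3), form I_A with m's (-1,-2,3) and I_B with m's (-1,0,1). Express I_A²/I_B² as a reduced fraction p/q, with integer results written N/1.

5/2

Same 1,2,3: normalisation and zero-m 3j drop out of the ratio.
A: Δ: 0! 2! 4! / 7! → 1/105; sum: t=0:+1/48 = 1/48; 3j²(1 2 3; -1 -2 3) = Δ·Π!·Σ² = 1/7  (sign +1)
B: Δ: 0! 2! 4! / 7! → 1/105; sum: t=0:+1/8 = 1/8; 3j²(1 2 3; -1 0 1) = Δ·Π!·Σ² = 2/35  (sign +1)
I_A²/I_B² = (1/7)/(2/35) = 5/2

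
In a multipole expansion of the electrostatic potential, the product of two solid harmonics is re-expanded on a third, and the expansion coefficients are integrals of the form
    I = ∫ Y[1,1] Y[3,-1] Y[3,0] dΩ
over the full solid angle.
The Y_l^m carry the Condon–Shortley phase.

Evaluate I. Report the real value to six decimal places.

0.000000

Σlᵢ=7 odd — θ-integrand is odd under cosθ→−cosθ; I=0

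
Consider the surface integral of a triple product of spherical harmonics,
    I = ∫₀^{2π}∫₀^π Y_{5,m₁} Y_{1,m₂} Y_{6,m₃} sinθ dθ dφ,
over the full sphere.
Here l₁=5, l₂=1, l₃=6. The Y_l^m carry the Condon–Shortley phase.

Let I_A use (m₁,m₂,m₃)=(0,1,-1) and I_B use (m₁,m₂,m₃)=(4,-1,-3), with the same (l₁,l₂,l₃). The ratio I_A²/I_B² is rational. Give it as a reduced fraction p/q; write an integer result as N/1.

l's match ⇒ only the (l;m) 3-j factors differ between A and B.
A: triangle coeff Δ(5,1,6) = 1/858; Σ_t [0,0]: t=0:+1/28800 = 1/28800; (3j)²=7/286 [(5 1 6; 0 1 -1)], sign=-1
B: triangle coeff Δ(5,1,6) = 1/858; Σ_t [0,0]: t=0:+1/725760 = 1/725760; (3j)²=1/286 [(5 1 6; 4 -1 -3)], sign=-1
I_A²/I_B² = (7/286)/(1/286) = 7/1

7/1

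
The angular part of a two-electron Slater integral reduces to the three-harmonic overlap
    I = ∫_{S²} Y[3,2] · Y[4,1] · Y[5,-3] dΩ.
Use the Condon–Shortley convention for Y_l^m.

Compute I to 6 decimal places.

-0.035836

Rules hold: Σm=0, L=12 even, 1≤5≤7.
N = 7·9·11 = 693
Δ = 2!·4!·6!/13! = 1/180180
Racah Σ t=0..2: t=0:+1/576 t=1:−1/144 t=2:+1/576 = -1/288
⇒ 3j(3 4 5; 0 0 0)² = 20/1001, sgn +1
Racah Σ t=0..1: t=0:+1/1440 t=1:−1/1152 = -1/5760
⇒ 3j(3 4 5; 2 1 -3)² = 1/858, sgn -1
4πI² = N·(3j₀)²·(3jₘ)² = 30/1859
I = -1·√(0.0161377/4π) = -0.03583571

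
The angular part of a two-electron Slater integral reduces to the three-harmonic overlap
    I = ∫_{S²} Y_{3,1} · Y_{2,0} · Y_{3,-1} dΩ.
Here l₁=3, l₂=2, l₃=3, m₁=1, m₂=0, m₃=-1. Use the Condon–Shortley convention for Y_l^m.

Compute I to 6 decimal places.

Rules hold: Σm=0, L=8 even, 1≤3≤5.
N = 7·5·7 = 245
Δ = 2!·4!·2!/9! = 1/3780
Racah Σ t=0..2: t=0:+1/24 t=1:−1/4 t=2:+1/24 = -1/6
⇒ 3j(3 2 3; 0 0 0)² = 4/105, sgn +1
Racah Σ t=0..2: t=0:+1/16 t=1:−1/6 t=2:+1/96 = -3/32
⇒ 3j(3 2 3; 1 0 -1)² = 3/140, sgn -1
4πI² = N·(3j₀)²·(3jₘ)² = 1/5
I = -1·√(0.2/4π) = -0.12615663

-0.126157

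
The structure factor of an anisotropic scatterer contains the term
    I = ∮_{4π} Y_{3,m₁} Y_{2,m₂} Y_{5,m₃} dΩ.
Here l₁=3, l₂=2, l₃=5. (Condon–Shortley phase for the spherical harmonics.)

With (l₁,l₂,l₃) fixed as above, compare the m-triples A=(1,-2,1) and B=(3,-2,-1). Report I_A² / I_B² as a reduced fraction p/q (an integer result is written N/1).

15/1

Same 3,2,5: normalisation and zero-m 3j drop out of the ratio.
A: Δ: 0! 6! 4! / 11! → 1/2310; sum: t=0:+1/1152 = 1/1152; 3j²(3 2 5; 1 -2 1) = Δ·Π!·Σ² = 1/154  (sign +1)
B: Δ: 0! 6! 4! / 11! → 1/2310; sum: t=0:+1/17280 = 1/17280; 3j²(3 2 5; 3 -2 -1) = Δ·Π!·Σ² = 1/2310  (sign +1)
I_A²/I_B² = (1/154)/(1/2310) = 15/1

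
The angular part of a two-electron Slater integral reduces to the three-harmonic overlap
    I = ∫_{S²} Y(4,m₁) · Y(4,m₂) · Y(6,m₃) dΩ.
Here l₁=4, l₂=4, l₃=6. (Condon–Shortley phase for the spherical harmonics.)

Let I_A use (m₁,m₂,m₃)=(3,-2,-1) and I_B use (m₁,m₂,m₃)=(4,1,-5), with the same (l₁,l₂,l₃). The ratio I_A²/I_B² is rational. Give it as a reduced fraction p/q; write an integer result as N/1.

169/264

Shared (l₁,l₂,l₃)=(4,4,6): N and (l;000)² cancel in I_A²/I_B².
A: Δ = 2!·6!·6!/15! = 1/1261260; Racah Σ t=0..1: t=0:+1/11520 t=1:−1/86400 = 13/172800; ⇒ 3j(4 4 6; 3 -2 -1)² = 13/660, sgn -1
B: Δ = 2!·6!·6!/15! = 1/1261260; Racah Σ t=0..0: t=0:+1/172800 = 1/172800; ⇒ 3j(4 4 6; 4 1 -5)² = 2/65, sgn -1
I_A²/I_B² = (13/660)/(2/65) = 169/264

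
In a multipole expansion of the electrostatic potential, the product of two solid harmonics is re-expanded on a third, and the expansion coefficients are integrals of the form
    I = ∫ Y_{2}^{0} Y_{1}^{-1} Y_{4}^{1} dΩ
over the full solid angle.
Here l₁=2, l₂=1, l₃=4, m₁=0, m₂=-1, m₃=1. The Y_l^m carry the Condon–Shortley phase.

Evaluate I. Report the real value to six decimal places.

0.000000

|2−1|≤4≤2+1 violated ⇒ I = 0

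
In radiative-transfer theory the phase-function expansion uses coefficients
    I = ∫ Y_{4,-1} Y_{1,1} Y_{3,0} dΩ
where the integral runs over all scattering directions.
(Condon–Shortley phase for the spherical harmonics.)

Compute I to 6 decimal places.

-0.194664

m-sum 0 ✓  L=8 even ✓  3≤3≤5 ✓
Π(2lᵢ+1) = 9×3×7 = 189
triangle coeff Δ(4,1,3) = 1/252
Σ_t [1,1]: t=1:−1/36 = -1/36
(3j)²=4/63 [(4 1 3; 0 0 0)], sign=+1
Σ_t [2,2]: t=2:+1/72 = 1/72
(3j)²=5/126 [(4 1 3; -1 1 0)], sign=-1
⇒ 4πI² = 10/21
I = (-1)√(10/21/(4π)) = -0.19466390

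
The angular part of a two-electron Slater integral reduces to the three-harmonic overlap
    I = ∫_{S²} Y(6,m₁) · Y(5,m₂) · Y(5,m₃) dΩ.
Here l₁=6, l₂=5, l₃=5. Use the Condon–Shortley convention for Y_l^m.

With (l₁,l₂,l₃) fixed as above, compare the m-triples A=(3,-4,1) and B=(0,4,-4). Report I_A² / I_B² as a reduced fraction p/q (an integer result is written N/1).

5/256

Shared (l₁,l₂,l₃)=(6,5,5): N and (l;000)² cancel in I_A²/I_B².
A: Δ = 6!·6!·4!/17! = 1/28588560; Racah Σ t=0..1: t=0:+1/155520 t=1:−1/138240 = -1/1244160; ⇒ 3j(6 5 5; 3 -4 1)² = 3/9724, sgn -1
B: Δ = 6!·6!·4!/17! = 1/28588560; Racah Σ t=5..6: t=5:−1/345600 t=6:+1/3110400 = -1/388800; ⇒ 3j(6 5 5; 0 4 -4)² = 192/12155, sgn +1
I_A²/I_B² = (3/9724)/(192/12155) = 5/256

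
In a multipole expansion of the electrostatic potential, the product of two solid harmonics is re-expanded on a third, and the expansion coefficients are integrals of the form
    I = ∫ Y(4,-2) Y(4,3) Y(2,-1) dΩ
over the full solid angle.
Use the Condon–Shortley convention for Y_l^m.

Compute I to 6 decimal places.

-0.187702

Checks pass: Σm=0; 10 even; l₃=2∈[0,8].
(2·4+1)(2·4+1)(2·2+1) = 405
Δ: 6! 2! 2! / 11! → 1/13860
sum: t=2:+1/192 t=3:−1/36 t=4:+1/192 = -5/288
3j²(4 4 2; 0 0 0) = Δ·Π!·Σ² = 20/693  (sign -1)
sum: t=5:−1/240 t=6:+1/1440 = -1/288
3j²(4 4 2; -2 3 -1) = Δ·Π!·Σ² = 5/132  (sign +1)
combine: 4πI² = 405·20/693·5/132 = 375/847
take √, sign -1: I = -0.18770204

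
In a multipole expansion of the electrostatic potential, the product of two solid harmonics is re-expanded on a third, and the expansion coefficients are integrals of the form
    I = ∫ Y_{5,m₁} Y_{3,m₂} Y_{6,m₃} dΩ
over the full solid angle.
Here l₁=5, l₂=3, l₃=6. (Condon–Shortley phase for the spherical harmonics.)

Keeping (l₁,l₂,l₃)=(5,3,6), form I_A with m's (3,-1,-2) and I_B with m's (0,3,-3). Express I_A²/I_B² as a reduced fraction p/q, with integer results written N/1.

Same 5,3,6: normalisation and zero-m 3j drop out of the ratio.
A: Δ: 2! 8! 4! / 15! → 1/675675; sum: t=0:+1/11520 t=1:−1/30240 t=2:+1/1935360 = 1/18432; 3j²(5 3 6; 3 -1 -2) = Δ·Π!·Σ² = 7/429  (sign +1)
B: Δ: 2! 8! 4! / 15! → 1/675675; sum: t=2:+1/34560 = 1/34560; 3j²(5 3 6; 0 3 -3) = Δ·Π!·Σ² = 4/143  (sign -1)
I_A²/I_B² = (7/429)/(4/143) = 7/12

7/12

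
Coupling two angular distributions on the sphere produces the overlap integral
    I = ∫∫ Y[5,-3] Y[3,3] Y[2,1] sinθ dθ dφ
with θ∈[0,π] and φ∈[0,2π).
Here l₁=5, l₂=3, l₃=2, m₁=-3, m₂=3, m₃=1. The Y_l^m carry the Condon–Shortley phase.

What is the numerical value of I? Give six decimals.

0.000000

-3 + 3 + 1 = 1 ≠ 0: azimuthal integral kills it; I = 0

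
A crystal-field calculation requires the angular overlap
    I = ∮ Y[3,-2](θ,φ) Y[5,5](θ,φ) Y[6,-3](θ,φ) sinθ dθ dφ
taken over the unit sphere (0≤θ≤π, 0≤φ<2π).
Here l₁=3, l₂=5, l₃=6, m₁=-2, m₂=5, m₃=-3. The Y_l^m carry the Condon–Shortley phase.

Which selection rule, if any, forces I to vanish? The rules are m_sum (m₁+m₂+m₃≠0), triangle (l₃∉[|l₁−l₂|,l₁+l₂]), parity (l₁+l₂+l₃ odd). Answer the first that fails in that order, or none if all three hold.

m₁+m₂+m₃ = -2 + 5 − 3 = 0  ✓
triangle: |3−5|=2 ≤ l₃=6 ≤ 3+5=8  ✓
parity: l₁+l₂+l₃ = 14 is even  ✓

none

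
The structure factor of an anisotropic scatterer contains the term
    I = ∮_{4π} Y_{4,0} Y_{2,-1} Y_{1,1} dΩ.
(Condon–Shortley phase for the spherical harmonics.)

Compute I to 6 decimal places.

|4−2|≤1≤4+2 violated ⇒ I = 0

0.000000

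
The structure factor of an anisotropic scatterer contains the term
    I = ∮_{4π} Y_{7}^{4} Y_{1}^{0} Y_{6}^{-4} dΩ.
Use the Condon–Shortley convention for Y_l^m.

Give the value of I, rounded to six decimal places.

0.201000

m-sum 0 ✓  L=14 even ✓  6≤6≤8 ✓
Π(2lᵢ+1) = 15×3×13 = 585
triangle coeff Δ(7,1,6) = 1/1365
Σ_t [1,1]: t=1:−1/518400 = -1/518400
(3j)²=7/195 [(7 1 6; 0 0 0)], sign=-1
Σ_t [1,1]: t=1:−1/7257600 = -1/7257600
(3j)²=11/455 [(7 1 6; 4 0 -4)], sign=-1
⇒ 4πI² = 33/65
I = (+1)√(33/65/(4π)) = 0.20099968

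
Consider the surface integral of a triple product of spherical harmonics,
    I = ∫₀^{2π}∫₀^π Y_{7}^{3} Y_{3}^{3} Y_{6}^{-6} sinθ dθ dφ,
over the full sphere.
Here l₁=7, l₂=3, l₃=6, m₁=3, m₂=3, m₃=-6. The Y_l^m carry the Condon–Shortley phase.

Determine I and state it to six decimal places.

Checks pass: Σm=0; 16 even; l₃=6∈[4,10].
(2·7+1)(2·3+1)(2·6+1) = 1365
Δ: 4! 10! 2! / 17! → 1/2042040
sum: t=1:−1/207360 t=2:+1/57600 t=3:−1/207360 = 1/129600
3j²(7 3 6; 0 0 0) = Δ·Π!·Σ² = 168/12155  (sign +1)
sum: t=4:+1/174182400 = 1/174182400
3j²(7 3 6; 3 3 -6) = Δ·Π!·Σ² = 3/6188  (sign +1)
combine: 4πI² = 1365·168/12155·3/6188 = 378/41327
take √, sign +1: I = 0.02697889

0.026979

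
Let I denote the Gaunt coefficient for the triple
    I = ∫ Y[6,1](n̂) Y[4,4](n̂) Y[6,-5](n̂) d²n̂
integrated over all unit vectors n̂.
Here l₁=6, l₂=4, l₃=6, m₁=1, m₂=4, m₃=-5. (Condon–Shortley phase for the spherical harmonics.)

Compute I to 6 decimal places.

-0.102536

Checks pass: Σm=0; 16 even; l₃=6∈[2,10].
(2·6+1)(2·4+1)(2·6+1) = 1521
Δ: 4! 8! 4! / 17! → 1/15315300
sum: t=0:+1/829440 t=1:−1/25920 t=2:+1/9216 t=3:−1/25920 t=4:+1/829440 = 7/207360
3j²(6 4 6; 0 0 0) = Δ·Π!·Σ² = 28/2431  (sign +1)
sum: t=4:+1/2903040 = 1/2903040
3j²(6 4 6; 1 4 -5) = Δ·Π!·Σ² = 5/663  (sign -1)
combine: 4πI² = 1521·28/2431·5/663 = 420/3179
take √, sign -1: I = -0.10253555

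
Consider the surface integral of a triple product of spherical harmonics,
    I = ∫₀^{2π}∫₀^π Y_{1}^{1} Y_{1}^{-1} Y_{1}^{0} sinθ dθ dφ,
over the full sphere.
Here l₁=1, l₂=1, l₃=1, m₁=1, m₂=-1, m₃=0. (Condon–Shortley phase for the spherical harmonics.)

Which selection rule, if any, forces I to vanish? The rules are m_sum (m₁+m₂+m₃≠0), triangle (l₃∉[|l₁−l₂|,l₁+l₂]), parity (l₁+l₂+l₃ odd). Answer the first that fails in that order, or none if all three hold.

parity

Σmᵢ = 0  ✓
l₃∈[|l₁−l₂|,l₁+l₂]=[0,2], have l₃=1  ✓
Σlᵢ = 3 ⇒ odd  ✗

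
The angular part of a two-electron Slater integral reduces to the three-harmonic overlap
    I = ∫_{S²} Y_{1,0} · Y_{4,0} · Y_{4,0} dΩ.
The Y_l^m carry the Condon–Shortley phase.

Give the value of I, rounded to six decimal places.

0.000000

L=9 odd ⇒ parity kills the (l;000) factor ⇒ I = 0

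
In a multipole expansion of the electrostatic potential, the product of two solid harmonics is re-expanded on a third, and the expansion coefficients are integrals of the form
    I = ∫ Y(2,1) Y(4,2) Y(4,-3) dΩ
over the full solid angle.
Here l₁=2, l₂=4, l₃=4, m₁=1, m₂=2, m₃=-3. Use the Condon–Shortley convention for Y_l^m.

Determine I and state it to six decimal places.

-0.187702

m-sum 0 ✓  L=10 even ✓  2≤4≤6 ✓
Π(2lᵢ+1) = 5×9×9 = 405
triangle coeff Δ(2,4,4) = 1/13860
Σ_t [0,2]: t=0:+1/192 t=1:−1/36 t=2:+1/192 = -5/288
(3j)²=20/693 [(2 4 4; 0 0 0)], sign=-1
Σ_t [0,1]: t=0:+1/1440 t=1:−1/240 = -1/288
(3j)²=5/132 [(2 4 4; 1 2 -3)], sign=+1
⇒ 4πI² = 375/847
I = (-1)√(375/847/(4π)) = -0.18770204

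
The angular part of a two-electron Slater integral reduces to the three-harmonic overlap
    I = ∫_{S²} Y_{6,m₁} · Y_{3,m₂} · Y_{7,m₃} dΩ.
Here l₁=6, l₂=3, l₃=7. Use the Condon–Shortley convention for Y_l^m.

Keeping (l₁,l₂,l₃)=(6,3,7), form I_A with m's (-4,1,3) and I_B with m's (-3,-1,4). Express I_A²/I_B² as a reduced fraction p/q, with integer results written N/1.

36481/26730

Same 6,3,7: normalisation and zero-m 3j drop out of the ratio.
A: Δ: 2! 10! 4! / 17! → 1/2042040; sum: t=0:+1/174182400 t=1:−1/2177280 t=2:+1/645120 = 191/174182400; 3j²(6 3 7; -4 1 3) = Δ·Π!·Σ² = 36481/2042040  (sign +1)
B: Δ: 2! 10! 4! / 17! → 1/2042040; sum: t=0:+1/2903040 t=1:−1/483840 t=2:+1/1451520 = -1/967680; 3j²(6 3 7; -3 -1 4) = Δ·Π!·Σ² = 81/6188  (sign +1)
I_A²/I_B² = (36481/2042040)/(81/6188) = 36481/26730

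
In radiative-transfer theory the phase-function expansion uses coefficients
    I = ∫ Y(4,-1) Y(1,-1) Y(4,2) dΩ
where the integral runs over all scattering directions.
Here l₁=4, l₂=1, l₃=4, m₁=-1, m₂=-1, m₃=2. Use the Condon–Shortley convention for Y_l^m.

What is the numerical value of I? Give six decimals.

Σlᵢ=9 odd — θ-integrand is odd under cosθ→−cosθ; I=0

0.000000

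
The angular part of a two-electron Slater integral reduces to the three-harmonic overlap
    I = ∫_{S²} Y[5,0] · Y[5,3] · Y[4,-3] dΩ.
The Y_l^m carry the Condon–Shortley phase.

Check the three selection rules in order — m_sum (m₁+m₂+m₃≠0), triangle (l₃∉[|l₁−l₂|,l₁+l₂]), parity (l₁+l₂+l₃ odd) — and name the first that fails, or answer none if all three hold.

azimuthal sum: 0 + 3 − 3 = 0  ✓
0 ≤ 4 ≤ 10 (triangle on l)  ✓
L = 5 + 5 + 4 = 14 (even)  ✓

none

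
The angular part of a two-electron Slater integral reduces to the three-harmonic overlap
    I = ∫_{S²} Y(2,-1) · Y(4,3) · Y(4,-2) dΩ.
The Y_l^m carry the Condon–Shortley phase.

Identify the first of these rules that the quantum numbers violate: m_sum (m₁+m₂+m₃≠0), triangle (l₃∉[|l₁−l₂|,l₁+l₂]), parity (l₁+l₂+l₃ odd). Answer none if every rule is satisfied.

m₁+m₂+m₃ = -1 + 3 − 2 = 0  ✓
triangle: |2−4|=2 ≤ l₃=4 ≤ 2+4=6  ✓
parity: l₁+l₂+l₃ = 10 is even  ✓

none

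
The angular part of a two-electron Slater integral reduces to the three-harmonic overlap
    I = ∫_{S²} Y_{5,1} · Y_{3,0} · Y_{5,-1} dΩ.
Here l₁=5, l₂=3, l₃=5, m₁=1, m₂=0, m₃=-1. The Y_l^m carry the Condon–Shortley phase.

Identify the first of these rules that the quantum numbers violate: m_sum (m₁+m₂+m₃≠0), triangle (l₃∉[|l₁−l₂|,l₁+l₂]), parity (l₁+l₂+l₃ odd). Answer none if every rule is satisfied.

m₁+m₂+m₃ = 1 + 0 − 1 = 0  ✓
triangle: |5−3|=2 ≤ l₃=5 ≤ 5+3=8  ✓
parity: l₁+l₂+l₃ = 13 is odd  ✗

parity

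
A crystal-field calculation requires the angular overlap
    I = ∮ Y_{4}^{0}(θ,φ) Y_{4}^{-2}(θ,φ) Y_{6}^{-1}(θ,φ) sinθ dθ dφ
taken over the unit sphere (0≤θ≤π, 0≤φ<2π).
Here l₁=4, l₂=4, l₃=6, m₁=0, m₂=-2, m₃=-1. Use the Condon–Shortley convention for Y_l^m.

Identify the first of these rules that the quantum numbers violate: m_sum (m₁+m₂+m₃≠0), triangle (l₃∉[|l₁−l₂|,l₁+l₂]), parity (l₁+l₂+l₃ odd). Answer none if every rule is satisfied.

m₁+m₂+m₃ = 0 − 2 − 1 = -3  ✗
triangle: |4−4|=0 ≤ l₃=6 ≤ 4+4=8
parity: l₁+l₂+l₃ = 14 is even

m_sum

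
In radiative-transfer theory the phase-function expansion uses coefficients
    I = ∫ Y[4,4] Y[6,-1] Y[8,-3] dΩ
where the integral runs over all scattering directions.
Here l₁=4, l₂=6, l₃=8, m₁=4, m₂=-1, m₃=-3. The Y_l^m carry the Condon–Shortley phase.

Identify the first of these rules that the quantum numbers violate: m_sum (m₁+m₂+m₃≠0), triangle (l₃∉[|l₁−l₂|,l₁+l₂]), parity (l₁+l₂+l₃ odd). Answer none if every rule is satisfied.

Σmᵢ = 0  ✓
l₃∈[|l₁−l₂|,l₁+l₂]=[2,10], have l₃=8  ✓
Σlᵢ = 18 ⇒ even  ✓

none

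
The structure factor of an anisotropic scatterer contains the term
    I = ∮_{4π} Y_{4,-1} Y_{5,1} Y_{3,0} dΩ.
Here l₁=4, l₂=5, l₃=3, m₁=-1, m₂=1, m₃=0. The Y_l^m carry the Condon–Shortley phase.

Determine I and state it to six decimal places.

Rules hold: Σm=0, L=12 even, 1≤3≤9.
N = 9·11·7 = 693
Δ = 6!·2!·4!/13! = 1/180180
Racah Σ t=2..4: t=2:+1/576 t=3:−1/144 t=4:+1/576 = -1/288
⇒ 3j(4 5 3; 0 0 0)² = 20/1001, sgn +1
Racah Σ t=3..5: t=3:−1/432 t=4:+1/192 t=5:−1/1440 = 19/8640
⇒ 3j(4 5 3; -1 1 0)² = 361/30030, sgn -1
4πI² = N·(3j₀)²·(3jₘ)² = 2166/13013
I = -1·√(0.166449/4π) = -0.11508947

-0.115089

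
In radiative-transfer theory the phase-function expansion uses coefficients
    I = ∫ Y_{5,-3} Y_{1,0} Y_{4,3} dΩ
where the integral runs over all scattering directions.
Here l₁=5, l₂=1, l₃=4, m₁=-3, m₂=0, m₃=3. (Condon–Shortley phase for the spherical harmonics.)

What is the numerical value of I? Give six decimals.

-0.196426

Checks pass: Σm=0; 10 even; l₃=4∈[4,6].
(2·5+1)(2·1+1)(2·4+1) = 297
Δ: 2! 8! 0! / 11! → 1/495
sum: t=1:−1/576 = -1/576
3j²(5 1 4; 0 0 0) = Δ·Π!·Σ² = 5/99  (sign -1)
sum: t=1:−1/5040 = -1/5040
3j²(5 1 4; -3 0 3) = Δ·Π!·Σ² = 16/495  (sign +1)
combine: 4πI² = 297·5/99·16/495 = 16/33
take √, sign -1: I = -0.19642560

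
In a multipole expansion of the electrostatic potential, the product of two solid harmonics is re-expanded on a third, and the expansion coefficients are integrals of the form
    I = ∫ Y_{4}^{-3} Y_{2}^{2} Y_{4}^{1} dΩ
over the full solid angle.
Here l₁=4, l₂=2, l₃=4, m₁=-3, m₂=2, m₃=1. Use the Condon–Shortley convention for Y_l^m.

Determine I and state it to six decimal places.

Rules hold: Σm=0, L=10 even, 2≤4≤6.
N = 9·5·9 = 405
Δ = 2!·6!·2!/11! = 1/13860
Racah Σ t=0..2: t=0:+1/192 t=1:−1/36 t=2:+1/192 = -5/288
⇒ 3j(4 2 4; 0 0 0)² = 20/693, sgn -1
Racah Σ t=2..2: t=2:+1/480 = 1/480
⇒ 3j(4 2 4; -3 2 1)² = 3/110, sgn -1
4πI² = N·(3j₀)²·(3jₘ)² = 270/847
I = +1·√(0.318772/4π) = 0.15927046

0.159270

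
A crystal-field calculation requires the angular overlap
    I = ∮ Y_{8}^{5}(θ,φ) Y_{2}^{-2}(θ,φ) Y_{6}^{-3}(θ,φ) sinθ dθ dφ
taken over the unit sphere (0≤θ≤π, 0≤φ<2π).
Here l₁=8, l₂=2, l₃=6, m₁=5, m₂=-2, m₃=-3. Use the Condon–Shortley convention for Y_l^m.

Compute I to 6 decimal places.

m-sum 0 ✓  L=16 even ✓  6≤6≤10 ✓
Π(2lᵢ+1) = 17×5×13 = 1105
triangle coeff Δ(8,2,6) = 1/30940
Σ_t [2,2]: t=2:+1/2073600 = 1/2073600
(3j)²=28/1105 [(8 2 6; 0 0 0)], sign=+1
Σ_t [0,0]: t=0:+1/52254720 = 1/52254720
(3j)²=11/476 [(8 2 6; 5 -2 -3)], sign=-1
⇒ 4πI² = 11/17
I = (-1)√(11/17/(4π)) = -0.22691696

-0.226917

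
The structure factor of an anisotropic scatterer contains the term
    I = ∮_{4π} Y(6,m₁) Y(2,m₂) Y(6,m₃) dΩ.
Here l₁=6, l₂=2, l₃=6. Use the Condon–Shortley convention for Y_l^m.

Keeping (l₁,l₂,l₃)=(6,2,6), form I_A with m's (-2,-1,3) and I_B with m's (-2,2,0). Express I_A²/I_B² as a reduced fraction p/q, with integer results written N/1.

Same 6,2,6: normalisation and zero-m 3j drop out of the ratio.
A: Δ: 2! 10! 2! / 15! → 1/90090; sum: t=0:+1/161280 t=1:−1/60480 = -1/96768; 3j²(6 2 6; -2 -1 3) = Δ·Π!·Σ² = 15/1001  (sign +1)
B: Δ: 2! 10! 2! / 15! → 1/90090; sum: t=2:+1/69120 = 1/69120; 3j²(6 2 6; -2 2 0) = Δ·Π!·Σ² = 4/143  (sign +1)
I_A²/I_B² = (15/1001)/(4/143) = 15/28

15/28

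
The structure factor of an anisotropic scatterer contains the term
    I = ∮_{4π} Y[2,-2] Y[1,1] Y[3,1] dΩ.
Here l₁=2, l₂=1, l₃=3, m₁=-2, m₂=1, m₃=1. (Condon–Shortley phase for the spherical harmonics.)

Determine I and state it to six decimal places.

-0.082589

Rules hold: Σm=0, L=6 even, 1≤3≤3.
N = 5·3·7 = 105
Δ = 0!·4!·2!/7! = 1/105
Racah Σ t=0..0: t=0:+1/4 = 1/4
⇒ 3j(2 1 3; 0 0 0)² = 3/35, sgn -1
Racah Σ t=0..0: t=0:+1/48 = 1/48
⇒ 3j(2 1 3; -2 1 1)² = 1/105, sgn +1
4πI² = N·(3j₀)²·(3jₘ)² = 3/35
I = -1·√(0.0857143/4π) = -0.08258890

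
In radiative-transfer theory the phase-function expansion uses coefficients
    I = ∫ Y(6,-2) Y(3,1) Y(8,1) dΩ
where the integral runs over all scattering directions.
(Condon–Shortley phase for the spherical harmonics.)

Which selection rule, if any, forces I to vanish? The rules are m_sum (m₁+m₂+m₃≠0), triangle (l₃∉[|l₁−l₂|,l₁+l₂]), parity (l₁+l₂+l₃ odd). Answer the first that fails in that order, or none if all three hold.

parity

Σmᵢ = 0  ✓
l₃∈[|l₁−l₂|,l₁+l₂]=[3,9], have l₃=8  ✓
Σlᵢ = 17 ⇒ odd  ✗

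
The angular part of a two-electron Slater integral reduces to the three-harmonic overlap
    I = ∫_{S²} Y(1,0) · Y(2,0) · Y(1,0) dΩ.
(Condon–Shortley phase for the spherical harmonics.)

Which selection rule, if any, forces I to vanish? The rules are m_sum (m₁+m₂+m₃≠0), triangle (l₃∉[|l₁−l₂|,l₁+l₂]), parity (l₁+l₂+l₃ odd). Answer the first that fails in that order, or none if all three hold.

azimuthal sum: 0 + 0 + 0 = 0  ✓
1 ≤ 1 ≤ 3 (triangle on l)  ✓
L = 1 + 2 + 1 = 4 (even)  ✓

none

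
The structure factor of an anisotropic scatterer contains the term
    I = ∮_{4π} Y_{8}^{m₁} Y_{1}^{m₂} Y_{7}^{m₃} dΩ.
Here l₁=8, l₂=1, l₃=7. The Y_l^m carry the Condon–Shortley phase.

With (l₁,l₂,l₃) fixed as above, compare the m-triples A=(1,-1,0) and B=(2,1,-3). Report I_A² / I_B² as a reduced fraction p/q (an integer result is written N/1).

Shared (l₁,l₂,l₃)=(8,1,7): N and (l;000)² cancel in I_A²/I_B².
A: Δ = 2!·14!·0!/17! = 1/2040; Racah Σ t=0..0: t=0:+1/50803200 = 1/50803200; ⇒ 3j(8 1 7; 1 -1 0)² = 3/170, sgn -1
B: Δ = 2!·14!·0!/17! = 1/2040; Racah Σ t=2..2: t=2:+1/174182400 = 1/174182400; ⇒ 3j(8 1 7; 2 1 -3)² = 1/136, sgn +1
I_A²/I_B² = (3/170)/(1/136) = 12/5

12/5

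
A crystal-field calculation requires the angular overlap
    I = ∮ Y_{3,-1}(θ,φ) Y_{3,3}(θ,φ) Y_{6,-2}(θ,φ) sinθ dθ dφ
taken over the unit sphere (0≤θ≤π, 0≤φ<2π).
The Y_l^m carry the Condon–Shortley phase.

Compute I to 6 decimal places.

Rules hold: Σm=0, L=12 even, 0≤6≤6.
N = 7·7·13 = 637
Δ = 0!·6!·6!/13! = 1/12012
Racah Σ t=0..0: t=0:+1/1296 = 1/1296
⇒ 3j(3 3 6; 0 0 0)² = 100/3003, sgn +1
Racah Σ t=0..0: t=0:+1/34560 = 1/34560
⇒ 3j(3 3 6; -1 3 -2)² = 1/429, sgn +1
4πI² = N·(3j₀)²·(3jₘ)² = 700/14157
I = +1·√(0.0494455/4π) = 0.06272757

0.062728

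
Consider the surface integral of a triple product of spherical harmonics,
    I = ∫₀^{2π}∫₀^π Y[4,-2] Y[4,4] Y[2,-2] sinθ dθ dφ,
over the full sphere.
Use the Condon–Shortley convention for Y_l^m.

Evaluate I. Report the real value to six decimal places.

-0.106180

m-sum 0 ✓  L=10 even ✓  0≤2≤8 ✓
Π(2lᵢ+1) = 9×9×5 = 405
triangle coeff Δ(4,4,2) = 1/13860
Σ_t [2,4]: t=2:+1/192 t=3:−1/36 t=4:+1/192 = -5/288
(3j)²=20/693 [(4 4 2; 0 0 0)], sign=-1
Σ_t [6,6]: t=6:+1/2880 = 1/2880
(3j)²=2/165 [(4 4 2; -2 4 -2)], sign=+1
⇒ 4πI² = 120/847
I = (-1)√(120/847/(4π)) = -0.10618031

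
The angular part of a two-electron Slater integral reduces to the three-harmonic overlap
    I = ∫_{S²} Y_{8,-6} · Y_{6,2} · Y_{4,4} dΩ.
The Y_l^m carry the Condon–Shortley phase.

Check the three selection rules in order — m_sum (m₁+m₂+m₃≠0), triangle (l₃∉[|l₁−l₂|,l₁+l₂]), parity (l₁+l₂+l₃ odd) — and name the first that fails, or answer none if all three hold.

m₁+m₂+m₃ = -6 + 2 + 4 = 0  ✓
triangle: |8−6|=2 ≤ l₃=4 ≤ 8+6=14  ✓
parity: l₁+l₂+l₃ = 18 is even  ✓

none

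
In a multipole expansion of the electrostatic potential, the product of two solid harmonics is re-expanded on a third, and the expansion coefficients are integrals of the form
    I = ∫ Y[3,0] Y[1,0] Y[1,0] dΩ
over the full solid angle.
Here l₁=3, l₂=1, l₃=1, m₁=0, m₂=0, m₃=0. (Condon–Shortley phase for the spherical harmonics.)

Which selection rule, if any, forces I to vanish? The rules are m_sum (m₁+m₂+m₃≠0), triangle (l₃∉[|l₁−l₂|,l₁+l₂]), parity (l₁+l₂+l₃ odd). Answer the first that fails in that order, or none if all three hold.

m₁+m₂+m₃ = 0 + 0 + 0 = 0  ✓
triangle: |3−1|=2 ≤ l₃=1 ≤ 3+1=4  ✗
parity: l₁+l₂+l₃ = 5 is odd

triangle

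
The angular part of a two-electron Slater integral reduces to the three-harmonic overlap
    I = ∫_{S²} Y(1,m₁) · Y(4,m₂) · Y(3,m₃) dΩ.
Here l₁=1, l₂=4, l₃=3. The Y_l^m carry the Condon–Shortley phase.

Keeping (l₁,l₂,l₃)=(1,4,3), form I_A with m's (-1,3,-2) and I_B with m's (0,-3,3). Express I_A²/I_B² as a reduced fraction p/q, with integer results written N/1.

3/1

Shared (l₁,l₂,l₃)=(1,4,3): N and (l;000)² cancel in I_A²/I_B².
A: Δ = 2!·0!·6!/9! = 1/252; Racah Σ t=2..2: t=2:+1/240 = 1/240; ⇒ 3j(1 4 3; -1 3 -2)² = 1/12, sgn -1
B: Δ = 2!·0!·6!/9! = 1/252; Racah Σ t=1..1: t=1:−1/720 = -1/720; ⇒ 3j(1 4 3; 0 -3 3)² = 1/36, sgn -1
I_A²/I_B² = (1/12)/(1/36) = 3/1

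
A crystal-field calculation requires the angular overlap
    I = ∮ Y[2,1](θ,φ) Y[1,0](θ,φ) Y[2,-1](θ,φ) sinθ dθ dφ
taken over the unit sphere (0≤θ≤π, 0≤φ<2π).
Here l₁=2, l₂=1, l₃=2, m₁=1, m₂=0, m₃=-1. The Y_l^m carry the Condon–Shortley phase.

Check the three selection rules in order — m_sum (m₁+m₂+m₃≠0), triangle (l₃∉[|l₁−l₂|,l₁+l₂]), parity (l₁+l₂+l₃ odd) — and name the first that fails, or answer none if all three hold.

parity

Σmᵢ = 0  ✓
l₃∈[|l₁−l₂|,l₁+l₂]=[1,3], have l₃=2  ✓
Σlᵢ = 5 ⇒ odd  ✗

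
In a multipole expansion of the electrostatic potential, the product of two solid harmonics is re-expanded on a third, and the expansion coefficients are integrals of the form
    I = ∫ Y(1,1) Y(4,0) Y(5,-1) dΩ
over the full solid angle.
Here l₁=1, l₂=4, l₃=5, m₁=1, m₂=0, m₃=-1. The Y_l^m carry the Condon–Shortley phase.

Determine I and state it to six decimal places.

-0.190188

Checks pass: Σm=0; 10 even; l₃=5∈[3,5].
(2·1+1)(2·4+1)(2·5+1) = 297
Δ: 0! 2! 8! / 11! → 1/495
sum: t=0:+1/576 = 1/576
3j²(1 4 5; 0 0 0) = Δ·Π!·Σ² = 5/99  (sign -1)
sum: t=0:+1/1152 = 1/1152
3j²(1 4 5; 1 0 -1) = Δ·Π!·Σ² = 1/33  (sign +1)
combine: 4πI² = 297·5/99·1/33 = 5/11
take √, sign -1: I = -0.19018827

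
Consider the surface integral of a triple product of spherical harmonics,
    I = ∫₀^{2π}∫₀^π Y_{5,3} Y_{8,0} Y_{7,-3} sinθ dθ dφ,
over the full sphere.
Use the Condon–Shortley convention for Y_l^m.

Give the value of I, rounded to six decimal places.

0.042520

Checks pass: Σm=0; 20 even; l₃=7∈[3,13].
(2·5+1)(2·8+1)(2·7+1) = 2805
Δ: 6! 4! 10! / 21! → 1/814773960
sum: t=1:−1/87091200 t=2:+1/4976640 t=3:−1/2073600 t=4:+1/4976640 t=5:−1/87091200 = -1/9676800
3j²(5 8 7; 0 0 0) = Δ·Π!·Σ² = 360/46189  (sign +1)
sum: t=0:+1/232243200 t=1:−1/21772800 t=2:+1/19906560 = 1/116121600
3j²(5 8 7; 3 0 -3) = Δ·Π!·Σ² = 48/46189  (sign +1)
combine: 4πI² = 2805·360/46189·48/46189 = 259200/11408683
take √, sign +1: I = 0.04252015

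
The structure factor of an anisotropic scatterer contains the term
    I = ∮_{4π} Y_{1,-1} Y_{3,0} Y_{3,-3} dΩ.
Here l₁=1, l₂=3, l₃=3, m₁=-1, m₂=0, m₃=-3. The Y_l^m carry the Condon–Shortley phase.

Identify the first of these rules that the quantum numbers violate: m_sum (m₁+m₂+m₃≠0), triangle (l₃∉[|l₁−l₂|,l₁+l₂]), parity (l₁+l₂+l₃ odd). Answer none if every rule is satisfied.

m_sum

Σmᵢ = -4  ✗
l₃∈[|l₁−l₂|,l₁+l₂]=[2,4], have l₃=3
Σlᵢ = 7 ⇒ odd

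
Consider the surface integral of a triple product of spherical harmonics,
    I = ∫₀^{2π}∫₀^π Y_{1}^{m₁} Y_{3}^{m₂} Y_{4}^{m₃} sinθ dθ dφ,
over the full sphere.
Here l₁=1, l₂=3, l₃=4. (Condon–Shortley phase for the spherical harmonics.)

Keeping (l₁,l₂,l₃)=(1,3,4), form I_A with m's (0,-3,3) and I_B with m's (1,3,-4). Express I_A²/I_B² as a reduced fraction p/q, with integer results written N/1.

Same 1,3,4: normalisation and zero-m 3j drop out of the ratio.
A: Δ: 0! 2! 6! / 9! → 1/252; sum: t=0:+1/720 = 1/720; 3j²(1 3 4; 0 -3 3) = Δ·Π!·Σ² = 1/36  (sign -1)
B: Δ: 0! 2! 6! / 9! → 1/252; sum: t=0:+1/1440 = 1/1440; 3j²(1 3 4; 1 3 -4) = Δ·Π!·Σ² = 1/9  (sign +1)
I_A²/I_B² = (1/36)/(1/9) = 1/4

1/4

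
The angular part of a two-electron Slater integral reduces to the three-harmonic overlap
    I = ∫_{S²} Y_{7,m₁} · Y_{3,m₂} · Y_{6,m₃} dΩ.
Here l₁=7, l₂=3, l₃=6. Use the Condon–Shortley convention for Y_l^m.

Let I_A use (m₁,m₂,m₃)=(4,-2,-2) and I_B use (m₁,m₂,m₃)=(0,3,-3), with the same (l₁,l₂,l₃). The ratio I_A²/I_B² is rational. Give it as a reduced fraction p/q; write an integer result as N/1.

Same 7,3,6: normalisation and zero-m 3j drop out of the ratio.
A: Δ: 4! 10! 2! / 17! → 1/2042040; sum: t=0:+1/725760 t=1:−1/967680 = 1/2903040; 3j²(7 3 6; 4 -2 -2) = Δ·Π!·Σ² = 5/3094  (sign +1)
B: Δ: 4! 10! 2! / 17! → 1/2042040; sum: t=4:+1/1451520 = 1/1451520; 3j²(7 3 6; 0 3 -3) = Δ·Π!·Σ² = 45/4862  (sign -1)
I_A²/I_B² = (5/3094)/(45/4862) = 11/63

11/63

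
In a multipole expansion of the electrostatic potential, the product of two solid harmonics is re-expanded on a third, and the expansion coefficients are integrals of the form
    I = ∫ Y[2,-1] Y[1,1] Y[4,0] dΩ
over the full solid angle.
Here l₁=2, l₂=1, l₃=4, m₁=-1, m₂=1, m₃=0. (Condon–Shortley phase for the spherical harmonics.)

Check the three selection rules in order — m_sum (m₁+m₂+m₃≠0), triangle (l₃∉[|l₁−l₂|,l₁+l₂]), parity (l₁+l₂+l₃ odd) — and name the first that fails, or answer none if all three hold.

triangle

Σmᵢ = 0  ✓
l₃∈[|l₁−l₂|,l₁+l₂]=[1,3], have l₃=4  ✗
Σlᵢ = 7 ⇒ odd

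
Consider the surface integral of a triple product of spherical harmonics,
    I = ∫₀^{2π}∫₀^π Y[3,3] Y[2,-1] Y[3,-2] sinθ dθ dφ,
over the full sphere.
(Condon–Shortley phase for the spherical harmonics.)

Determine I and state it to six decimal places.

Checks pass: Σm=0; 8 even; l₃=3∈[1,5].
(2·3+1)(2·2+1)(2·3+1) = 245
Δ: 2! 4! 2! / 9! → 1/3780
sum: t=0:+1/24 t=1:−1/4 t=2:+1/24 = -1/6
3j²(3 2 3; 0 0 0) = Δ·Π!·Σ² = 4/105  (sign +1)
sum: t=0:+1/48 = 1/48
3j²(3 2 3; 3 -1 -2) = Δ·Π!·Σ² = 5/84  (sign -1)
combine: 4πI² = 245·4/105·5/84 = 5/9
take √, sign -1: I = -0.21026104

-0.210261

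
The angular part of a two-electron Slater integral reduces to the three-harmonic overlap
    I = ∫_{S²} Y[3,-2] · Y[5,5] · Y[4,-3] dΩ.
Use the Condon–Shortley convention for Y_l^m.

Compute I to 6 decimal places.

-0.212007

Checks pass: Σm=0; 12 even; l₃=4∈[2,8].
(2·3+1)(2·5+1)(2·4+1) = 693
Δ: 4! 2! 6! / 13! → 1/180180
sum: t=1:−1/576 t=2:+1/144 t=3:−1/576 = 1/288
3j²(3 5 4; 0 0 0) = Δ·Π!·Σ² = 20/1001  (sign +1)
sum: t=4:+1/17280 = 1/17280
3j²(3 5 4; -2 5 -3) = Δ·Π!·Σ² = 35/858  (sign -1)
combine: 4πI² = 693·20/1001·35/858 = 1050/1859
take √, sign -1: I = -0.21200691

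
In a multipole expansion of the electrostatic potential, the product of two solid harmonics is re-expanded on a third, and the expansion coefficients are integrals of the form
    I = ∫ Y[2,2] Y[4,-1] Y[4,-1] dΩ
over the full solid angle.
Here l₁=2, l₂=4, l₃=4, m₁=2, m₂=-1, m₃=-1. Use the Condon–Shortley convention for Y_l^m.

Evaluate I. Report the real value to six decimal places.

m-sum 0 ✓  L=10 even ✓  2≤4≤6 ✓
Π(2lᵢ+1) = 5×9×9 = 405
triangle coeff Δ(2,4,4) = 1/13860
Σ_t [0,2]: t=0:+1/192 t=1:−1/36 t=2:+1/192 = -5/288
(3j)²=20/693 [(2 4 4; 0 0 0)], sign=-1
Σ_t [0,0]: t=0:+1/144 = 1/144
(3j)²=10/231 [(2 4 4; 2 -1 -1)], sign=-1
⇒ 4πI² = 3000/5929
I = (+1)√(3000/5929/(4π)) = 0.20066192

0.200662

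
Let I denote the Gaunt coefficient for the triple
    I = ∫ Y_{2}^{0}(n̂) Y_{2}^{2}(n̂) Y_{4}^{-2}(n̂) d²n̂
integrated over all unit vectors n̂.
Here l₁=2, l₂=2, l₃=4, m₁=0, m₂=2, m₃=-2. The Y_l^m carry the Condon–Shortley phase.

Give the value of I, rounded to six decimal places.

m-sum 0 ✓  L=8 even ✓  0≤4≤4 ✓
Π(2lᵢ+1) = 5×5×9 = 225
triangle coeff Δ(2,2,4) = 1/630
Σ_t [0,0]: t=0:+1/16 = 1/16
(3j)²=2/35 [(2 2 4; 0 0 0)], sign=+1
Σ_t [0,0]: t=0:+1/96 = 1/96
(3j)²=1/42 [(2 2 4; 0 2 -2)], sign=+1
⇒ 4πI² = 15/49
I = (+1)√(15/49/(4π)) = 0.15607835

0.156078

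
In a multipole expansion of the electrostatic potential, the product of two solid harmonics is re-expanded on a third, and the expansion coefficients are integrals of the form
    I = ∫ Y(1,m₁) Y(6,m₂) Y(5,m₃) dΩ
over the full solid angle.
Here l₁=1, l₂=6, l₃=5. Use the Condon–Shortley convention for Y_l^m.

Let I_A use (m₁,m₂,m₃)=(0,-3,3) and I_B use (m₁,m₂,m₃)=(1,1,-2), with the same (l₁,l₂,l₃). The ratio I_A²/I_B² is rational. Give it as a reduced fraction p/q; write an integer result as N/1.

Shared (l₁,l₂,l₃)=(1,6,5): N and (l;000)² cancel in I_A²/I_B².
A: Δ = 2!·0!·10!/13! = 1/858; Racah Σ t=1..1: t=1:−1/80640 = -1/80640; ⇒ 3j(1 6 5; 0 -3 3)² = 9/286, sgn -1
B: Δ = 2!·0!·10!/13! = 1/858; Racah Σ t=0..0: t=0:+1/60480 = 1/60480; ⇒ 3j(1 6 5; 1 1 -2)² = 5/429, sgn -1
I_A²/I_B² = (9/286)/(5/429) = 27/10

27/10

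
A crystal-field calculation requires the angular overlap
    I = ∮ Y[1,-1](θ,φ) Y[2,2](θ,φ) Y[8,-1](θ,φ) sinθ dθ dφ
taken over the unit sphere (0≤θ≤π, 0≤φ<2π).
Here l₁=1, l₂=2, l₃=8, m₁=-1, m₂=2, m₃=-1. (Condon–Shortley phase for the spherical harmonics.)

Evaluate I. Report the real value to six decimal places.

l₃=8 ∉ [1,3] — triangle fails ⇒ I = 0

0.000000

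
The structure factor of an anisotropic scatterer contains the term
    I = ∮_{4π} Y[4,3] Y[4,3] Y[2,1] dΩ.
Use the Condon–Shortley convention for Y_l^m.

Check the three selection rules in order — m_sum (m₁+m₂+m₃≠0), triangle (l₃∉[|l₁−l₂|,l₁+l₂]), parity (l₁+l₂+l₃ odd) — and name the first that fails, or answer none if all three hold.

m_sum

Σmᵢ = 7  ✗
l₃∈[|l₁−l₂|,l₁+l₂]=[0,8], have l₃=2
Σlᵢ = 10 ⇒ even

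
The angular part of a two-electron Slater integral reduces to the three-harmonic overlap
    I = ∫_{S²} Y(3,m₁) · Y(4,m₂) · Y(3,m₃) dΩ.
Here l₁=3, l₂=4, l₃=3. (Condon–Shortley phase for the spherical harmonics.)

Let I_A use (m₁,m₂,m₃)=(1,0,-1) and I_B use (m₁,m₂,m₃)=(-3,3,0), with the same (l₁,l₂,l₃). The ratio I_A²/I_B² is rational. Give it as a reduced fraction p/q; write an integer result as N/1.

1/63

Same 3,4,3: normalisation and zero-m 3j drop out of the ratio.
A: Δ: 4! 2! 4! / 11! → 1/34650; sum: t=0:+1/1152 t=1:−1/36 t=2:+1/32 = 5/1152; 3j²(3 4 3; 1 0 -1) = Δ·Π!·Σ² = 1/1386  (sign +1)
B: Δ: 4! 2! 4! / 11! → 1/34650; sum: t=4:+1/288 = 1/288; 3j²(3 4 3; -3 3 0) = Δ·Π!·Σ² = 1/22  (sign -1)
I_A²/I_B² = (1/1386)/(1/22) = 1/63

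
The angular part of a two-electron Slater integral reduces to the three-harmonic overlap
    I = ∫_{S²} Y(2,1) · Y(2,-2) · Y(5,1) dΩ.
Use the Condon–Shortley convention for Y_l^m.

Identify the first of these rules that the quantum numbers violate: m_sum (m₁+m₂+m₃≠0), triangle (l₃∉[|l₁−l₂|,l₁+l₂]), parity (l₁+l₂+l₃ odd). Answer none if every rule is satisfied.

triangle

m₁+m₂+m₃ = 1 − 2 + 1 = 0  ✓
triangle: |2−2|=0 ≤ l₃=5 ≤ 2+2=4  ✗
parity: l₁+l₂+l₃ = 9 is odd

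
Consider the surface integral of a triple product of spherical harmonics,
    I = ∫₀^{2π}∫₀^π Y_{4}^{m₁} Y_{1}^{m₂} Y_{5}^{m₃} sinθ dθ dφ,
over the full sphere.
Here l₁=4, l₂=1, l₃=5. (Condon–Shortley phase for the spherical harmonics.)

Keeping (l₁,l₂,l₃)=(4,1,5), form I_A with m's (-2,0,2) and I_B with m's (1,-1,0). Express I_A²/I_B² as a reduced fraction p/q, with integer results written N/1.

Shared (l₁,l₂,l₃)=(4,1,5): N and (l;000)² cancel in I_A²/I_B².
A: Δ = 0!·8!·2!/11! = 1/495; Racah Σ t=0..0: t=0:+1/1440 = 1/1440; ⇒ 3j(4 1 5; -2 0 2)² = 7/165, sgn -1
B: Δ = 0!·8!·2!/11! = 1/495; Racah Σ t=0..0: t=0:+1/1440 = 1/1440; ⇒ 3j(4 1 5; 1 -1 0)² = 2/99, sgn -1
I_A²/I_B² = (7/165)/(2/99) = 21/10

21/10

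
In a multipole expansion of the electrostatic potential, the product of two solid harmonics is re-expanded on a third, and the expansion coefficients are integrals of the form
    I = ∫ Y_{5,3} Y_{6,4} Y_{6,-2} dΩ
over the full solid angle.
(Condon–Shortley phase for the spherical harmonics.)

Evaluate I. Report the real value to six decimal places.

0.000000

Σmᵢ = 5 ≠ 0, so the φ-integral vanishes; I = 0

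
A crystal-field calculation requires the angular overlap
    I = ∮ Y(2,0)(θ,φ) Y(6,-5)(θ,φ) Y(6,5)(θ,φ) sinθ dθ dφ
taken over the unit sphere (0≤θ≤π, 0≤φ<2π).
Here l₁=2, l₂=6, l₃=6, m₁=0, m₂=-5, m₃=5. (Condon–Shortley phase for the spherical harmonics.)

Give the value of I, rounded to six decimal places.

Checks pass: Σm=0; 14 even; l₃=6∈[4,8].
(2·2+1)(2·6+1)(2·6+1) = 845
Δ: 2! 2! 10! / 15! → 1/90090
sum: t=0:+1/69120 t=1:−1/14400 t=2:+1/69120 = -7/172800
3j²(2 6 6; 0 0 0) = Δ·Π!·Σ² = 14/715  (sign -1)
sum: t=0:+1/1451520 t=1:−1/3628800 = 1/2419200
3j²(2 6 6; 0 -5 5) = Δ·Π!·Σ² = 11/910  (sign -1)
combine: 4πI² = 845·14/715·11/910 = 1/5
take √, sign +1: I = 0.12615663

0.126157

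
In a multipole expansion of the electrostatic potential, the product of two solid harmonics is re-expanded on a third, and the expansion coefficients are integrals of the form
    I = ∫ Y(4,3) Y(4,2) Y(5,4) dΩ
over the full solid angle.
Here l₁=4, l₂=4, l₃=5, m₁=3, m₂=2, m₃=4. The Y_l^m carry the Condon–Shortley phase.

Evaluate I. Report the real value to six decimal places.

0.000000

Σmᵢ = 9 ≠ 0, so the φ-integral vanishes; I = 0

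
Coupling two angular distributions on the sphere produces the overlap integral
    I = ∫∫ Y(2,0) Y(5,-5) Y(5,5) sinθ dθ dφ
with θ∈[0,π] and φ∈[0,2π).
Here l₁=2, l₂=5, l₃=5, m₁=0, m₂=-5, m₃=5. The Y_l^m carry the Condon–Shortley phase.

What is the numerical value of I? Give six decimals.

0.242609

Checks pass: Σm=0; 12 even; l₃=5∈[3,7].
(2·2+1)(2·5+1)(2·5+1) = 605
Δ: 2! 2! 8! / 13! → 1/38610
sum: t=0:+1/2880 t=1:−1/576 t=2:+1/2880 = -1/960
3j²(2 5 5; 0 0 0) = Δ·Π!·Σ² = 10/429  (sign +1)
sum: t=0:+1/161280 = 1/161280
3j²(2 5 5; 0 -5 5) = Δ·Π!·Σ² = 15/286  (sign +1)
combine: 4πI² = 605·10/429·15/286 = 125/169
take √, sign +1: I = 0.24260890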